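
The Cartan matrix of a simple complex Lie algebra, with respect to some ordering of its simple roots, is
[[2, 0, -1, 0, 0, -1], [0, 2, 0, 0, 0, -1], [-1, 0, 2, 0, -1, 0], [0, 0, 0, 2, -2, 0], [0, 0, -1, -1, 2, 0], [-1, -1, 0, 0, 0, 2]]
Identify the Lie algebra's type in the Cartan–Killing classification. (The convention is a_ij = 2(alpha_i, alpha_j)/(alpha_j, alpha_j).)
C_6 (sp(12))

The matrix has rank 6 with 2's on the diagonal. Reading the off-diagonal entries as Dynkin edges (a single edge where a_ij = a_ji = -1; a double or triple edge where a_ij * a_ji = 2 or 3), the diagram is a chain of 6 nodes with a double edge at one end; the terminal node there is the unique long simple root (C_6). One simple-root ordering that puts it in standard form is (alpha_2, alpha_6, alpha_1, alpha_3, alpha_5, alpha_4). So the algebra is type C_6, i.e. sp(12).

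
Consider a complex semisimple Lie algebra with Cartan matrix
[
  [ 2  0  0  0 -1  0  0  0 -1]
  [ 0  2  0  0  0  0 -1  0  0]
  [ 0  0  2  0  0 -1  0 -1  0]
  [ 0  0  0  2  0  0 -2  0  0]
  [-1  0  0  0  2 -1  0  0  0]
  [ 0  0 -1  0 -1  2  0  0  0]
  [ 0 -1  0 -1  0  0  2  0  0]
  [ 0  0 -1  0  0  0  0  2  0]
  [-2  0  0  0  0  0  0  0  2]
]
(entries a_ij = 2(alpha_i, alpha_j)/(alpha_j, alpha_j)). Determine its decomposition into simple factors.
The diagram associated to this matrix has two connected components: the simple roots {alpha_2, alpha_4, alpha_7} form a chain of 3 nodes with a double edge at one end; the terminal node there is the unique long simple root (C_3), and {alpha_1, alpha_3, alpha_5, alpha_6, alpha_8, alpha_9} form a chain of 6 nodes with a double edge at one end; the terminal node there is the unique long simple root (C_6). A semisimple Lie algebra decomposes uniquely as the direct sum of simple ideals, one per connected component of its Dynkin diagram, so g ≅ C_3 ⊕ C_6 (dimension 21 + 78 = 99).

C3 + C6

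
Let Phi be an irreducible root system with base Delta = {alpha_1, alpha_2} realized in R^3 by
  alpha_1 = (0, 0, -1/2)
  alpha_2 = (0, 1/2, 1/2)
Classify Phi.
Compute the Cartan integers a_ij = 2(alpha_i, alpha_j)/(alpha_j, alpha_j); the resulting 2x2 Cartan matrix is
[[2, -1], [-2, 2]].
The roots have two lengths (squared-length ratio 2:1); the short ones are alpha_{1}. The associated Dynkin diagram is a chain of 2 nodes with a double edge at one end; the terminal node there is the unique short simple root (B_2), so the type is B_2 (the algebra so(5)).

B2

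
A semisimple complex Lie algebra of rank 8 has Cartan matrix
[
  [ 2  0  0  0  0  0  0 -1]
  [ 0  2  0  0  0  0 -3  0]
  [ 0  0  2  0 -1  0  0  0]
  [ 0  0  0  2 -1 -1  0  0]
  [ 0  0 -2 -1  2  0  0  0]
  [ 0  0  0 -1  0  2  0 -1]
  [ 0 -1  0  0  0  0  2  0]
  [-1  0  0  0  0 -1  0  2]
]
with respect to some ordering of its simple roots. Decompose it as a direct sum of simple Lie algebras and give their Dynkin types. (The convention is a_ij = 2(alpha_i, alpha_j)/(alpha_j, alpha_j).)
The diagram associated to this matrix has two connected components: the simple roots {alpha_1, alpha_3, alpha_4, alpha_5, alpha_6, alpha_8} form a chain of 6 nodes with a double edge at one end; the terminal node there is the unique short simple root (B_6), and {alpha_2, alpha_7} form two nodes joined by a triple edge (G_2). A semisimple Lie algebra decomposes uniquely as the direct sum of simple ideals, one per connected component of its Dynkin diagram, so g ≅ B_6 ⊕ G_2 (dimension 78 + 14 = 92).

B6 + G2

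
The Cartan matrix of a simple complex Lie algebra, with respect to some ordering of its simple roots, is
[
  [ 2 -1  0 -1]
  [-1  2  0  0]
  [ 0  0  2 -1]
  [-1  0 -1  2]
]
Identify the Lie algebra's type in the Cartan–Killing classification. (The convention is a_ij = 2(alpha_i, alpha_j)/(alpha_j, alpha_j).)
A_4 (sl(5))

The matrix has rank 4 with 2's on the diagonal. Reading the off-diagonal entries as Dynkin edges (a single edge where a_ij = a_ji = -1; a double or triple edge where a_ij * a_ji = 2 or 3), the diagram is a chain of 4 nodes with single edges (A_4). One simple-root ordering that puts it in standard form is (alpha_3, alpha_4, alpha_1, alpha_2). So the algebra is type A_4, i.e. sl(5).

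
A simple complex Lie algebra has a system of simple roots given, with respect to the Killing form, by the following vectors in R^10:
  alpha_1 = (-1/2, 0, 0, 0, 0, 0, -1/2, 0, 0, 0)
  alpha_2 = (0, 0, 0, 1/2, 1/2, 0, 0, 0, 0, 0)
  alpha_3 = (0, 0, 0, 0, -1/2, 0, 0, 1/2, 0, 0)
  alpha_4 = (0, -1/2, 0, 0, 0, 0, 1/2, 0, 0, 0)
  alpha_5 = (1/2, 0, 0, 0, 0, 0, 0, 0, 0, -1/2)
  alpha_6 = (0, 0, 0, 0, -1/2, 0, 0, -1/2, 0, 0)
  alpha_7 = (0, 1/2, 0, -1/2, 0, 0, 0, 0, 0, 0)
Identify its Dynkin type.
D_7 (so(14))

Compute the Cartan integers a_ij = 2(alpha_i, alpha_j)/(alpha_j, alpha_j); the resulting 7x7 Cartan matrix is
[[2, 0, 0, -1, -1, 0, 0], [0, 2, -1, 0, 0, -1, -1], [0, -1, 2, 0, 0, 0, 0], [-1, 0, 0, 2, 0, 0, -1], [-1, 0, 0, 0, 2, 0, 0], [0, -1, 0, 0, 0, 2, 0], [0, -1, 0, -1, 0, 0, 2]].
All simple roots have the same length, so the diagram is simply laced. The associated Dynkin diagram is a chain of 5 nodes with a fork of two nodes at one end (D_7), so the type is D_7 (the algebra so(14)).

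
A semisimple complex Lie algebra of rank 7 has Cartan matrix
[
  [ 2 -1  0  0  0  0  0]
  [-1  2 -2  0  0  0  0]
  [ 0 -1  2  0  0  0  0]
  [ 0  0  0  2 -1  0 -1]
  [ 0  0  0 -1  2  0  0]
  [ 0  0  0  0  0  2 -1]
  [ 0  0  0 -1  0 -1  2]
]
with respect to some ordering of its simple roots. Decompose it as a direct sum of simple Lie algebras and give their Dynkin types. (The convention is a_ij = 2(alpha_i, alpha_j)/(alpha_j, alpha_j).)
The diagram associated to this matrix has two connected components: the simple roots {alpha_4, alpha_5, alpha_6, alpha_7} form a chain of 4 nodes with single edges (A_4), and {alpha_1, alpha_2, alpha_3} form a chain of 3 nodes with a double edge at one end; the terminal node there is the unique short simple root (B_3). A semisimple Lie algebra decomposes uniquely as the direct sum of simple ideals, one per connected component of its Dynkin diagram, so g ≅ A_4 ⊕ B_3 (dimension 24 + 21 = 45).

A4 + B3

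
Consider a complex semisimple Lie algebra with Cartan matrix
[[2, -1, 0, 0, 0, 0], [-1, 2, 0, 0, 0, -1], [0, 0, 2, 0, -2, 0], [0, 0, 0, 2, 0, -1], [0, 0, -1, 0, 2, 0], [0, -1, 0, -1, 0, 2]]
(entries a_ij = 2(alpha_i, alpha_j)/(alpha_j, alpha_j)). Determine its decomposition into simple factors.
The diagram associated to this matrix has two connected components: the simple roots {alpha_1, alpha_2, alpha_4, alpha_6} form a chain of 4 nodes with single edges (A_4), and {alpha_3, alpha_5} form a chain of 2 nodes with a double edge at one end; the terminal node there is the unique short simple root (B_2). A semisimple Lie algebra decomposes uniquely as the direct sum of simple ideals, one per connected component of its Dynkin diagram, so g ≅ A_4 ⊕ B_2 (dimension 24 + 10 = 34).

A_4 ⊕ B_2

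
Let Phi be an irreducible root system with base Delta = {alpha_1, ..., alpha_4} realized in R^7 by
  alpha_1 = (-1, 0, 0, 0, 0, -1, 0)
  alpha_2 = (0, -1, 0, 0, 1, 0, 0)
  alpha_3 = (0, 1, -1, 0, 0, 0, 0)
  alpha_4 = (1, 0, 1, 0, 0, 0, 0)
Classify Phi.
Compute the Cartan integers a_ij = 2(alpha_i, alpha_j)/(alpha_j, alpha_j); the resulting 4x4 Cartan matrix is
[[2, 0, 0, -1], [0, 2, -1, 0], [0, -1, 2, -1], [-1, 0, -1, 2]].
All simple roots have the same length, so the diagram is simply laced. The associated Dynkin diagram is a chain of 4 nodes with single edges (A_4), so the type is A_4 (the algebra sl(5)).

A_4 (sl(5))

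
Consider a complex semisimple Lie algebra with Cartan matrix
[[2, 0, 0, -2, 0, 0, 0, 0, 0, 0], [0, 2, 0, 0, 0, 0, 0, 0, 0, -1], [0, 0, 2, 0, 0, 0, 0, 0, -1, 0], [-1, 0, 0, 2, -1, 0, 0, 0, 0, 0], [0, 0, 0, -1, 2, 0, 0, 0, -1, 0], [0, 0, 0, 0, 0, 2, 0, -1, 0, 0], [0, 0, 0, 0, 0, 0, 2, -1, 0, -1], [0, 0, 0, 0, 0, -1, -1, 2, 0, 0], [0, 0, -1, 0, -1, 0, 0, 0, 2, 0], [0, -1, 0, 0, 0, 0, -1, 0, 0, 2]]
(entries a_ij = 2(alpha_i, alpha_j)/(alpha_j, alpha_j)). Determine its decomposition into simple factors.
The diagram associated to this matrix has two connected components: the simple roots {alpha_2, alpha_6, alpha_7, alpha_8, alpha_10} form a chain of 5 nodes with single edges (A_5), and {alpha_1, alpha_3, alpha_4, alpha_5, alpha_9} form a chain of 5 nodes with a double edge at one end; the terminal node there is the unique long simple root (C_5). A semisimple Lie algebra decomposes uniquely as the direct sum of simple ideals, one per connected component of its Dynkin diagram, so g ≅ A_5 ⊕ C_5 (dimension 35 + 55 = 90).

A_5 ⊕ C_5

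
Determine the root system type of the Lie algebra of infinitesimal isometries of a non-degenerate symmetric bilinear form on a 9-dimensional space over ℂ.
This is so(9) with 9 odd, which has dimension 9(9-1)/2 = 36 and rank (9-1)/2 = 4. In the classification of classical Lie algebras, the orthogonal algebra so(2n+1) in an odd number of variables has type B_n; here n = 4, so the Dynkin diagram is a chain of 4 nodes with a double edge at one end; the terminal node there is the unique short simple root (B_4). Hence the type is B_4.

B_4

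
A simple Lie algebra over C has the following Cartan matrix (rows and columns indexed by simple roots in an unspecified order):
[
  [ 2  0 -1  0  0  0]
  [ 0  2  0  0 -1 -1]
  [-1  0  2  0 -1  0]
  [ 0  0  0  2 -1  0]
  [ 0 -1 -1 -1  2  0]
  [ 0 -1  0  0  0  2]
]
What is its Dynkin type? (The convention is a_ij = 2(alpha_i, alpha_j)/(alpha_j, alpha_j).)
type E_6

The matrix has rank 6 with 2's on the diagonal. Reading the off-diagonal entries as Dynkin edges (a single edge where a_ij = a_ji = -1; a double or triple edge where a_ij * a_ji = 2 or 3), the diagram is a chain of 5 nodes with one extra node attached to the third node from one end (E_6). One simple-root ordering that puts it in standard form is (alpha_1, alpha_4, alpha_3, alpha_5, alpha_2, alpha_6). So the algebra is type E_6.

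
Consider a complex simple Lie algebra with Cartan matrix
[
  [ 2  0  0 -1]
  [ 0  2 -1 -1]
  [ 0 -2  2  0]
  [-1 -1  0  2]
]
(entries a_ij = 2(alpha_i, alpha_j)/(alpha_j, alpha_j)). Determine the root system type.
The matrix has rank 4 with 2's on the diagonal. Reading the off-diagonal entries as Dynkin edges (a single edge where a_ij = a_ji = -1; a double or triple edge where a_ij * a_ji = 2 or 3), the diagram is a chain of 4 nodes with a double edge at one end; the terminal node there is the unique long simple root (C_4). One simple-root ordering that puts it in standard form is (alpha_1, alpha_4, alpha_2, alpha_3). So the algebra is type C_4, i.e. sp(8).

C_4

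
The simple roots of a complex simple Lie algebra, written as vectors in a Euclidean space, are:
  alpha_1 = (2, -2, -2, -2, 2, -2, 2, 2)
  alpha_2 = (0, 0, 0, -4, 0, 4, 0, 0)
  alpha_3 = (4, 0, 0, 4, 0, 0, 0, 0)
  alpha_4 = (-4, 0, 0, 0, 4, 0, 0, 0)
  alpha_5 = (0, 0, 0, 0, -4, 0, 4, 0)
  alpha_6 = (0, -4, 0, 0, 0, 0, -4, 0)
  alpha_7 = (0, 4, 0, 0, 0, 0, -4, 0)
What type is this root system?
Compute the Cartan integers a_ij = 2(alpha_i, alpha_j)/(alpha_j, alpha_j); the resulting 7x7 Cartan matrix is
[[2, 0, 0, 0, 0, 0, -1], [0, 2, -1, 0, 0, 0, 0], [0, -1, 2, -1, 0, 0, 0], [0, 0, -1, 2, -1, 0, 0], [0, 0, 0, -1, 2, -1, -1], [0, 0, 0, 0, -1, 2, 0], [-1, 0, 0, 0, -1, 0, 2]].
All simple roots have the same length, so the diagram is simply laced. The associated Dynkin diagram is a chain of 6 nodes with one extra node attached to the third node from one end (E_7), so the type is E_7.

E_7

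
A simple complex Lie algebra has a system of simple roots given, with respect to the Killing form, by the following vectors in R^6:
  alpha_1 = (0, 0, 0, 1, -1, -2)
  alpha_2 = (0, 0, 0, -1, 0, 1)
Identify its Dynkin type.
Compute the Cartan integers a_ij = 2(alpha_i, alpha_j)/(alpha_j, alpha_j); the resulting 2x2 Cartan matrix is
[[2, -3], [-1, 2]].
The roots have two lengths (squared-length ratio 3:1); the short ones are alpha_{2}. The associated Dynkin diagram is two nodes joined by a triple edge (G_2), so the type is G_2.

G2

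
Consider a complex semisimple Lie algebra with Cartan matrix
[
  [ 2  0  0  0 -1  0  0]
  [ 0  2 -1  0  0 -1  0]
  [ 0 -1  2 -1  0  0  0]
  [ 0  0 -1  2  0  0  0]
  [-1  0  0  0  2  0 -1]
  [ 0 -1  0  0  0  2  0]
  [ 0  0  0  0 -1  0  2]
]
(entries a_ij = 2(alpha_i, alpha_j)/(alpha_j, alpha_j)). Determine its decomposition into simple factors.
A_3 + A_4

The diagram associated to this matrix has two connected components: the simple roots {alpha_1, alpha_5, alpha_7} form a chain of 3 nodes with single edges (A_3), and {alpha_2, alpha_3, alpha_4, alpha_6} form a chain of 4 nodes with single edges (A_4). A semisimple Lie algebra decomposes uniquely as the direct sum of simple ideals, one per connected component of its Dynkin diagram, so g ≅ A_3 ⊕ A_4 (dimension 15 + 24 = 39).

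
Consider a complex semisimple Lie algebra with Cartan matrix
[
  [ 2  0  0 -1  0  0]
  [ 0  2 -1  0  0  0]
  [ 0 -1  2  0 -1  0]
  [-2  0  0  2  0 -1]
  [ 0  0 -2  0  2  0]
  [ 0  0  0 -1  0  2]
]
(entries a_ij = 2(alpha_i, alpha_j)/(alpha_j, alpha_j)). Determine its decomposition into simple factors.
B_3 (so(7)) ⊕ C_3 (sp(6))

The diagram associated to this matrix has two connected components: the simple roots {alpha_1, alpha_4, alpha_6} form a chain of 3 nodes with a double edge at one end; the terminal node there is the unique short simple root (B_3), and {alpha_2, alpha_3, alpha_5} form a chain of 3 nodes with a double edge at one end; the terminal node there is the unique long simple root (C_3). A semisimple Lie algebra decomposes uniquely as the direct sum of simple ideals, one per connected component of its Dynkin diagram, so g ≅ B_3 ⊕ C_3 (dimension 21 + 21 = 42).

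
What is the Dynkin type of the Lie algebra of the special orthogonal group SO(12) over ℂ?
This is so(12) with 12 even, which has dimension 12(12-1)/2 = 66 and rank 12/2 = 6. In the classification of classical Lie algebras, the orthogonal algebra so(2n) in an even number of variables has type D_n; here n = 6, so the Dynkin diagram is a chain of 4 nodes with a fork of two nodes at one end (D_6). Hence the type is D_6.

D6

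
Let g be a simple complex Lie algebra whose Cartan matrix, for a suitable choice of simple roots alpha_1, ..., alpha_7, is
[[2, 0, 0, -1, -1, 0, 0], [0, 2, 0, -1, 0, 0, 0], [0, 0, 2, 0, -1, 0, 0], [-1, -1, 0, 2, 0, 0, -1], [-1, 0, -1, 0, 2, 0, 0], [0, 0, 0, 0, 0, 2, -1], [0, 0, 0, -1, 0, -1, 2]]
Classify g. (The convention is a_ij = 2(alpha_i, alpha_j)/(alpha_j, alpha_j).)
E7

The matrix has rank 7 with 2's on the diagonal. Reading the off-diagonal entries as Dynkin edges (a single edge where a_ij = a_ji = -1; a double or triple edge where a_ij * a_ji = 2 or 3), the diagram is a chain of 6 nodes with one extra node attached to the third node from one end (E_7). One simple-root ordering that puts it in standard form is (alpha_6, alpha_2, alpha_7, alpha_4, alpha_1, alpha_5, alpha_3). So the algebra is type E_7.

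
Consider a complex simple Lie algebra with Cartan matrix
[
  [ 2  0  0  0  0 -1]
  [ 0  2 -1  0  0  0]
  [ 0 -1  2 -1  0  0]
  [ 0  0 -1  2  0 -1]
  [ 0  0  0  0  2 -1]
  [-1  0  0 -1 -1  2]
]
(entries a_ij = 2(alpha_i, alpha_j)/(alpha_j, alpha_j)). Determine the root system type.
The matrix has rank 6 with 2's on the diagonal. Reading the off-diagonal entries as Dynkin edges (a single edge where a_ij = a_ji = -1; a double or triple edge where a_ij * a_ji = 2 or 3), the diagram is a chain of 4 nodes with a fork of two nodes at one end (D_6). One simple-root ordering that puts it in standard form is (alpha_2, alpha_3, alpha_4, alpha_6, alpha_5, alpha_1). So the algebra is type D_6, i.e. so(12).

D_6 (so(12))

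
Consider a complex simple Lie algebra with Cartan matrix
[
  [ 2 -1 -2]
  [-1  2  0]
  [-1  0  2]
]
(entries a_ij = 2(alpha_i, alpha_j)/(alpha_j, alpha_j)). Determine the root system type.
The matrix has rank 3 with 2's on the diagonal. Reading the off-diagonal entries as Dynkin edges (a single edge where a_ij = a_ji = -1; a double or triple edge where a_ij * a_ji = 2 or 3), the diagram is a chain of 3 nodes with a double edge at one end; the terminal node there is the unique short simple root (B_3). One simple-root ordering that puts it in standard form is (alpha_2, alpha_1, alpha_3). So the algebra is type B_3, i.e. so(7).

type B_3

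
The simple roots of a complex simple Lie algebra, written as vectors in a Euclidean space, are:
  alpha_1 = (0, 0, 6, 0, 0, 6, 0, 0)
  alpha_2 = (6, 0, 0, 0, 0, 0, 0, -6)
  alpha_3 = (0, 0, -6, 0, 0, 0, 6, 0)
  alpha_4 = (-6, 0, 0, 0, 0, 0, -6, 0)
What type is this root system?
A_4 (sl(5))

Compute the Cartan integers a_ij = 2(alpha_i, alpha_j)/(alpha_j, alpha_j); the resulting 4x4 Cartan matrix is
[[2, 0, -1, 0], [0, 2, 0, -1], [-1, 0, 2, -1], [0, -1, -1, 2]].
All simple roots have the same length, so the diagram is simply laced. The associated Dynkin diagram is a chain of 4 nodes with single edges (A_4), so the type is A_4 (the algebra sl(5)).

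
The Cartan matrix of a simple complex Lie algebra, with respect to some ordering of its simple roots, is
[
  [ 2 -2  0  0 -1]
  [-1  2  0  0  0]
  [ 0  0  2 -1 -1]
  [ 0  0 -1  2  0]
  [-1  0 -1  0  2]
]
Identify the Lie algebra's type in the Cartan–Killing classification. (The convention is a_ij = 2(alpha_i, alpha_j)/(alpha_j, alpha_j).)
B5

The matrix has rank 5 with 2's on the diagonal. Reading the off-diagonal entries as Dynkin edges (a single edge where a_ij = a_ji = -1; a double or triple edge where a_ij * a_ji = 2 or 3), the diagram is a chain of 5 nodes with a double edge at one end; the terminal node there is the unique short simple root (B_5). One simple-root ordering that puts it in standard form is (alpha_4, alpha_3, alpha_5, alpha_1, alpha_2). So the algebra is type B_5, i.e. so(11).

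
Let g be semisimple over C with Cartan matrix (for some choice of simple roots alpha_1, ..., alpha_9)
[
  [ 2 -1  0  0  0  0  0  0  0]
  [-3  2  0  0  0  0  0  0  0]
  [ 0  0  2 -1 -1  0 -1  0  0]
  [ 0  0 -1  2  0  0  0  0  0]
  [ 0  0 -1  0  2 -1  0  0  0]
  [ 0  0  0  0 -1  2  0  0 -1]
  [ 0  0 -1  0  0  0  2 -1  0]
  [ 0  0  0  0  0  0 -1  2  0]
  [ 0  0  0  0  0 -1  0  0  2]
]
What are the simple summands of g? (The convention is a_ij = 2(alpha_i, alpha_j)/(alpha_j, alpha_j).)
The diagram associated to this matrix has two connected components: the simple roots {alpha_3, alpha_4, alpha_5, alpha_6, alpha_7, alpha_8, alpha_9} form a chain of 6 nodes with one extra node attached to the third node from one end (E_7), and {alpha_1, alpha_2} form two nodes joined by a triple edge (G_2). A semisimple Lie algebra decomposes uniquely as the direct sum of simple ideals, one per connected component of its Dynkin diagram, so g ≅ E_7 ⊕ G_2 (dimension 133 + 14 = 147).

type E_7 + type G_2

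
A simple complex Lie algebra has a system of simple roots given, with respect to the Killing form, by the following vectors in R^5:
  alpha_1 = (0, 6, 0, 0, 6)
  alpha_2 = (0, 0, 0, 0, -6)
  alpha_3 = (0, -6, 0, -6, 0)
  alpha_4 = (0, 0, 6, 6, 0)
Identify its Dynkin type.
Compute the Cartan integers a_ij = 2(alpha_i, alpha_j)/(alpha_j, alpha_j); the resulting 4x4 Cartan matrix is
[[2, -2, -1, 0], [-1, 2, 0, 0], [-1, 0, 2, -1], [0, 0, -1, 2]].
The roots have two lengths (squared-length ratio 2:1); the short ones are alpha_{2}. The associated Dynkin diagram is a chain of 4 nodes with a double edge at one end; the terminal node there is the unique short simple root (B_4), so the type is B_4 (the algebra so(9)).

B_4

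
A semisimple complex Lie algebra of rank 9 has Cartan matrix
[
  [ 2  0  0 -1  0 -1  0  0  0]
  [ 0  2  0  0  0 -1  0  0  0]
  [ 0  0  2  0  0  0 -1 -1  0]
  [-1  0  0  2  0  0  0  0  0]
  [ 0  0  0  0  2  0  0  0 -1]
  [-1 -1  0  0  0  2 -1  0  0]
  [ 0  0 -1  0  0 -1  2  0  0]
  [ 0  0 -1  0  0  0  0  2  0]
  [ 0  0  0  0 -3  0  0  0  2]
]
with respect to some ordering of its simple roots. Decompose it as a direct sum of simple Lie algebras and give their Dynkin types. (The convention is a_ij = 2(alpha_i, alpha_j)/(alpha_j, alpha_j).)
E_7 + G_2

The diagram associated to this matrix has two connected components: the simple roots {alpha_1, alpha_2, alpha_3, alpha_4, alpha_6, alpha_7, alpha_8} form a chain of 6 nodes with one extra node attached to the third node from one end (E_7), and {alpha_5, alpha_9} form two nodes joined by a triple edge (G_2). A semisimple Lie algebra decomposes uniquely as the direct sum of simple ideals, one per connected component of its Dynkin diagram, so g ≅ E_7 ⊕ G_2 (dimension 133 + 14 = 147).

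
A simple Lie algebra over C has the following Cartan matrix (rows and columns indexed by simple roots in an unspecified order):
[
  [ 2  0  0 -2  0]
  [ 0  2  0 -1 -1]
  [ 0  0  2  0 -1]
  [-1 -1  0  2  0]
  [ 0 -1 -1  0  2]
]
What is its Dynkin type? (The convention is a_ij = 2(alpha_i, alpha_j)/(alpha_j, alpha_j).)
C_5

The matrix has rank 5 with 2's on the diagonal. Reading the off-diagonal entries as Dynkin edges (a single edge where a_ij = a_ji = -1; a double or triple edge where a_ij * a_ji = 2 or 3), the diagram is a chain of 5 nodes with a double edge at one end; the terminal node there is the unique long simple root (C_5). One simple-root ordering that puts it in standard form is (alpha_3, alpha_5, alpha_2, alpha_4, alpha_1). So the algebra is type C_5, i.e. sp(10).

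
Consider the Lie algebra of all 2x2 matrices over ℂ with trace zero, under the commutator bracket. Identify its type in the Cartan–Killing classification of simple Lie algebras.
This is sl(2), which has dimension 2^2 - 1 = 3 and rank 2 - 1 = 1 (a Cartan subalgebra is the diagonal traceless matrices). In the classification of classical Lie algebras, the special linear algebra sl(n+1) has type A_n; here n = 1, so the Dynkin diagram is a chain of 1 nodes with single edges (A_1). Hence the type is A_1.

type A_1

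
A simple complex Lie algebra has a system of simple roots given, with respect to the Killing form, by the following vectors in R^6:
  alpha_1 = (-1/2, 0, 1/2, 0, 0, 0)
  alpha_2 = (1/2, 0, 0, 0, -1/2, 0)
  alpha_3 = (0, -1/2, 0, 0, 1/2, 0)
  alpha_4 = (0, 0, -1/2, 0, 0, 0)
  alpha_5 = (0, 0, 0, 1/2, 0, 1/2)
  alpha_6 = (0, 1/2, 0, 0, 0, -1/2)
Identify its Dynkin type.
type B_6

Compute the Cartan integers a_ij = 2(alpha_i, alpha_j)/(alpha_j, alpha_j); the resulting 6x6 Cartan matrix is
[[2, -1, 0, -2, 0, 0], [-1, 2, -1, 0, 0, 0], [0, -1, 2, 0, 0, -1], [-1, 0, 0, 2, 0, 0], [0, 0, 0, 0, 2, -1], [0, 0, -1, 0, -1, 2]].
The roots have two lengths (squared-length ratio 2:1); the short ones are alpha_{4}. The associated Dynkin diagram is a chain of 6 nodes with a double edge at one end; the terminal node there is the unique short simple root (B_6), so the type is B_6 (the algebra so(13)).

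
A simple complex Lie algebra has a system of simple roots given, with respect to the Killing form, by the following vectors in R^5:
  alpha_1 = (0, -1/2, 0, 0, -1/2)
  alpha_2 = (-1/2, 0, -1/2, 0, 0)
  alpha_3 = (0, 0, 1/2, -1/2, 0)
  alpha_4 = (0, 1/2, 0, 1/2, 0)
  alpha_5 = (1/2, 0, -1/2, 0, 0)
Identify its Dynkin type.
D_5

Compute the Cartan integers a_ij = 2(alpha_i, alpha_j)/(alpha_j, alpha_j); the resulting 5x5 Cartan matrix is
[[2, 0, 0, -1, 0], [0, 2, -1, 0, 0], [0, -1, 2, -1, -1], [-1, 0, -1, 2, 0], [0, 0, -1, 0, 2]].
All simple roots have the same length, so the diagram is simply laced. The associated Dynkin diagram is a chain of 3 nodes with a fork of two nodes at one end (D_5), so the type is D_5 (the algebra so(10)).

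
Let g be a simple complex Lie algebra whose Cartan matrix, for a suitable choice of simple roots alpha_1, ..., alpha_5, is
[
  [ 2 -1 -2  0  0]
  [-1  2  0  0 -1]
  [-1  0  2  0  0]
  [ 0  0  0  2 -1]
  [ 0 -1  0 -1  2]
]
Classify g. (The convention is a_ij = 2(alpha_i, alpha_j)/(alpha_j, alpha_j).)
B5

The matrix has rank 5 with 2's on the diagonal. Reading the off-diagonal entries as Dynkin edges (a single edge where a_ij = a_ji = -1; a double or triple edge where a_ij * a_ji = 2 or 3), the diagram is a chain of 5 nodes with a double edge at one end; the terminal node there is the unique short simple root (B_5). One simple-root ordering that puts it in standard form is (alpha_4, alpha_5, alpha_2, alpha_1, alpha_3). So the algebra is type B_5, i.e. so(11).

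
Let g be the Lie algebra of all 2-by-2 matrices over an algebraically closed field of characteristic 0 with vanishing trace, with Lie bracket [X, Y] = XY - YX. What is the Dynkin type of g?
This is sl(2), which has dimension 2^2 - 1 = 3 and rank 2 - 1 = 1 (a Cartan subalgebra is the diagonal traceless matrices). In the classification of classical Lie algebras, the special linear algebra sl(n+1) has type A_n; here n = 1, so the Dynkin diagram is a chain of 1 nodes with single edges (A_1). Hence the type is A_1.

type A_1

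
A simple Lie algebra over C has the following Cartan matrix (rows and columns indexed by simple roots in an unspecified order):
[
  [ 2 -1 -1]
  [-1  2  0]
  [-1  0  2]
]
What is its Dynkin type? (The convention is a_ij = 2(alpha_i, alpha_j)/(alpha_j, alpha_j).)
A3

The matrix has rank 3 with 2's on the diagonal. Reading the off-diagonal entries as Dynkin edges (a single edge where a_ij = a_ji = -1; a double or triple edge where a_ij * a_ji = 2 or 3), the diagram is a chain of 3 nodes with single edges (A_3). One simple-root ordering that puts it in standard form is (alpha_3, alpha_1, alpha_2). So the algebra is type A_3, i.e. sl(4).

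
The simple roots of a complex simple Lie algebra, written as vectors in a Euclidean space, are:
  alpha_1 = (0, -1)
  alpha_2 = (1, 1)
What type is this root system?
Compute the Cartan integers a_ij = 2(alpha_i, alpha_j)/(alpha_j, alpha_j); the resulting 2x2 Cartan matrix is
[[2, -1], [-2, 2]].
The roots have two lengths (squared-length ratio 2:1); the short ones are alpha_{1}. The associated Dynkin diagram is a chain of 2 nodes with a double edge at one end; the terminal node there is the unique short simple root (B_2), so the type is B_2 (the algebra so(5)).

B2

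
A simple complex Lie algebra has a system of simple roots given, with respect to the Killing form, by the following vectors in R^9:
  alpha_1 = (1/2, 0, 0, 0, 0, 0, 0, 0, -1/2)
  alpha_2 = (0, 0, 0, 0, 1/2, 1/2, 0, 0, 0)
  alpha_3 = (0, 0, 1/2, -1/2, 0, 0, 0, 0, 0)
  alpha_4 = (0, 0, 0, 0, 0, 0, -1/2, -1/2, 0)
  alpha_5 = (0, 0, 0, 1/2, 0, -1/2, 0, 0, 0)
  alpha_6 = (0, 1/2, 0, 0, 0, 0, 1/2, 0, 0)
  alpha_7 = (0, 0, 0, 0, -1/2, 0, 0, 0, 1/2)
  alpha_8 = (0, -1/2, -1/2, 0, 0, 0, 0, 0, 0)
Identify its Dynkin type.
A_8

Compute the Cartan integers a_ij = 2(alpha_i, alpha_j)/(alpha_j, alpha_j); the resulting 8x8 Cartan matrix is
[[2, 0, 0, 0, 0, 0, -1, 0], [0, 2, 0, 0, -1, 0, -1, 0], [0, 0, 2, 0, -1, 0, 0, -1], [0, 0, 0, 2, 0, -1, 0, 0], [0, -1, -1, 0, 2, 0, 0, 0], [0, 0, 0, -1, 0, 2, 0, -1], [-1, -1, 0, 0, 0, 0, 2, 0], [0, 0, -1, 0, 0, -1, 0, 2]].
All simple roots have the same length, so the diagram is simply laced. The associated Dynkin diagram is a chain of 8 nodes with single edges (A_8), so the type is A_8 (the algebra sl(9)).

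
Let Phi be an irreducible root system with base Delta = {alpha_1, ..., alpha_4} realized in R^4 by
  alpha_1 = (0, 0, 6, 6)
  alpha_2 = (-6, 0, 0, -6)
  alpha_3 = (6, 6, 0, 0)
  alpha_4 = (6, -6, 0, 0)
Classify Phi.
Compute the Cartan integers a_ij = 2(alpha_i, alpha_j)/(alpha_j, alpha_j); the resulting 4x4 Cartan matrix is
[[2, -1, 0, 0], [-1, 2, -1, -1], [0, -1, 2, 0], [0, -1, 0, 2]].
All simple roots have the same length, so the diagram is simply laced. The associated Dynkin diagram is a chain of 2 nodes with a fork of two nodes at one end (D_4), so the type is D_4 (the algebra so(8)).

D_4 (so(8))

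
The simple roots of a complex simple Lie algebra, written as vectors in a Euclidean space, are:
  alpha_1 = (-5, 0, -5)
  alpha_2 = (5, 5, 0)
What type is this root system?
A2

Compute the Cartan integers a_ij = 2(alpha_i, alpha_j)/(alpha_j, alpha_j); the resulting 2x2 Cartan matrix is
[[2, -1], [-1, 2]].
All simple roots have the same length, so the diagram is simply laced. The associated Dynkin diagram is a chain of 2 nodes with single edges (A_2), so the type is A_2 (the algebra sl(3)).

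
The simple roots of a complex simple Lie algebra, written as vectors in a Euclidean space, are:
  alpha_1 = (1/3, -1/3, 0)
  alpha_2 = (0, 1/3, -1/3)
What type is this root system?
Compute the Cartan integers a_ij = 2(alpha_i, alpha_j)/(alpha_j, alpha_j); the resulting 2x2 Cartan matrix is
[[2, -1], [-1, 2]].
All simple roots have the same length, so the diagram is simply laced. The associated Dynkin diagram is a chain of 2 nodes with single edges (A_2), so the type is A_2 (the algebra sl(3)).

A2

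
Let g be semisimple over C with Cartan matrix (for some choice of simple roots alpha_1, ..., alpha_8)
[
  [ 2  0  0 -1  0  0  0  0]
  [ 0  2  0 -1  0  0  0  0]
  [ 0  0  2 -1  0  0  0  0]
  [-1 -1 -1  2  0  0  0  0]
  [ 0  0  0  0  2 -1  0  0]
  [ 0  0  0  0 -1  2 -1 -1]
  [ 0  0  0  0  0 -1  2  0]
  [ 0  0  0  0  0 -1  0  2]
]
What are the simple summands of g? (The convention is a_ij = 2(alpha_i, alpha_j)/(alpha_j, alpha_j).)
D4 ⊕ D4

The diagram associated to this matrix has two connected components: the simple roots {alpha_5, alpha_6, alpha_7, alpha_8} form a chain of 2 nodes with a fork of two nodes at one end (D_4), and {alpha_1, alpha_2, alpha_3, alpha_4} form a chain of 2 nodes with a fork of two nodes at one end (D_4). A semisimple Lie algebra decomposes uniquely as the direct sum of simple ideals, one per connected component of its Dynkin diagram, so g ≅ D_4 ⊕ D_4 (dimension 28 + 28 = 56).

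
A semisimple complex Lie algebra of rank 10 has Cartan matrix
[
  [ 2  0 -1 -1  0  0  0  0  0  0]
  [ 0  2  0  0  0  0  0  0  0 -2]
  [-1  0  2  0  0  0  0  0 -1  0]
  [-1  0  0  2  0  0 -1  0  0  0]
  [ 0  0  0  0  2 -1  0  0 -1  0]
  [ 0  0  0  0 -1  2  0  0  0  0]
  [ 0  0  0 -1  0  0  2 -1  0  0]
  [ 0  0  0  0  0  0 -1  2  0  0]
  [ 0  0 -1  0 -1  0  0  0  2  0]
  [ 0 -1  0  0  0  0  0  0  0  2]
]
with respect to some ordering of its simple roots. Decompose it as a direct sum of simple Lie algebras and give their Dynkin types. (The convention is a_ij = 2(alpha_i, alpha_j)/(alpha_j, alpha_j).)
The diagram associated to this matrix has two connected components: the simple roots {alpha_1, alpha_3, alpha_4, alpha_5, alpha_6, alpha_7, alpha_8, alpha_9} form a chain of 8 nodes with single edges (A_8), and {alpha_2, alpha_10} form a chain of 2 nodes with a double edge at one end; the terminal node there is the unique short simple root (B_2). A semisimple Lie algebra decomposes uniquely as the direct sum of simple ideals, one per connected component of its Dynkin diagram, so g ≅ A_8 ⊕ B_2 (dimension 80 + 10 = 90).

type A_8 ⊕ type B_2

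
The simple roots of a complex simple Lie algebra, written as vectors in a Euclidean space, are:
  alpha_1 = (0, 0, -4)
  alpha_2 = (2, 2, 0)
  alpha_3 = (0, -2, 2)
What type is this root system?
C_3

Compute the Cartan integers a_ij = 2(alpha_i, alpha_j)/(alpha_j, alpha_j); the resulting 3x3 Cartan matrix is
[[2, 0, -2], [0, 2, -1], [-1, -1, 2]].
The roots have two lengths (squared-length ratio 2:1); the short ones are alpha_{2,3}. The associated Dynkin diagram is a chain of 3 nodes with a double edge at one end; the terminal node there is the unique long simple root (C_3), so the type is C_3 (the algebra sp(6)).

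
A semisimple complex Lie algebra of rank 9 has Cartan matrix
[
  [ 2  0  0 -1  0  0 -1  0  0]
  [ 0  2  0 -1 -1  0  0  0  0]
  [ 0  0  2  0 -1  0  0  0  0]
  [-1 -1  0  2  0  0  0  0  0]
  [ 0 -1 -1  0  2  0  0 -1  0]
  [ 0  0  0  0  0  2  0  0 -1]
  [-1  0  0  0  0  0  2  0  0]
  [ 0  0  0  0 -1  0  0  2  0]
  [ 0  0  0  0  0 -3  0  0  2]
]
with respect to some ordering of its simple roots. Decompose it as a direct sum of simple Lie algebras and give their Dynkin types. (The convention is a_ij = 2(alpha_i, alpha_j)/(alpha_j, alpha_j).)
type D_7 + type G_2

The diagram associated to this matrix has two connected components: the simple roots {alpha_1, alpha_2, alpha_3, alpha_4, alpha_5, alpha_7, alpha_8} form a chain of 5 nodes with a fork of two nodes at one end (D_7), and {alpha_6, alpha_9} form two nodes joined by a triple edge (G_2). A semisimple Lie algebra decomposes uniquely as the direct sum of simple ideals, one per connected component of its Dynkin diagram, so g ≅ D_7 ⊕ G_2 (dimension 91 + 14 = 105).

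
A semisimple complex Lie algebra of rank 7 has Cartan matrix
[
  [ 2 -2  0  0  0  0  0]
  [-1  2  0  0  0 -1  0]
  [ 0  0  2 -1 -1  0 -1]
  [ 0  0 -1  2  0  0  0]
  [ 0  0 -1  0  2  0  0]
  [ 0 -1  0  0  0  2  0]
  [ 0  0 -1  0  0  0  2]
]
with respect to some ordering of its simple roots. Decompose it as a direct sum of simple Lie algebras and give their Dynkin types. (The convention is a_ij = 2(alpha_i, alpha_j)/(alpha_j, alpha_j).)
type C_3 + type D_4

The diagram associated to this matrix has two connected components: the simple roots {alpha_1, alpha_2, alpha_6} form a chain of 3 nodes with a double edge at one end; the terminal node there is the unique long simple root (C_3), and {alpha_3, alpha_4, alpha_5, alpha_7} form a chain of 2 nodes with a fork of two nodes at one end (D_4). A semisimple Lie algebra decomposes uniquely as the direct sum of simple ideals, one per connected component of its Dynkin diagram, so g ≅ C_3 ⊕ D_4 (dimension 21 + 28 = 49).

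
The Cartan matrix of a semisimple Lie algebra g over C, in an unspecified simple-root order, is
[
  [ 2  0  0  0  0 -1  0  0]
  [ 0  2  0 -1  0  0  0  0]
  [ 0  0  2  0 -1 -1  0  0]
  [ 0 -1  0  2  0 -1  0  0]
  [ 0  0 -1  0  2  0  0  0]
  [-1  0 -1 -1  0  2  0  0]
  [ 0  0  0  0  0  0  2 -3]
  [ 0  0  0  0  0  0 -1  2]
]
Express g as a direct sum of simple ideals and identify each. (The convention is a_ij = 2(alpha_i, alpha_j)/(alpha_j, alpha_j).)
type E_6 ⊕ type G_2

The diagram associated to this matrix has two connected components: the simple roots {alpha_1, alpha_2, alpha_3, alpha_4, alpha_5, alpha_6} form a chain of 5 nodes with one extra node attached to the third node from one end (E_6), and {alpha_7, alpha_8} form two nodes joined by a triple edge (G_2). A semisimple Lie algebra decomposes uniquely as the direct sum of simple ideals, one per connected component of its Dynkin diagram, so g ≅ E_6 ⊕ G_2 (dimension 78 + 14 = 92).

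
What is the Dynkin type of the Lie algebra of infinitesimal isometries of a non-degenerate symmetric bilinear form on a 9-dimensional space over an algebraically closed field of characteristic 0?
B4

This is so(9) with 9 odd, which has dimension 9(9-1)/2 = 36 and rank (9-1)/2 = 4. In the classification of classical Lie algebras, the orthogonal algebra so(2n+1) in an odd number of variables has type B_n; here n = 4, so the Dynkin diagram is a chain of 4 nodes with a double edge at one end; the terminal node there is the unique short simple root (B_4). Hence the type is B_4.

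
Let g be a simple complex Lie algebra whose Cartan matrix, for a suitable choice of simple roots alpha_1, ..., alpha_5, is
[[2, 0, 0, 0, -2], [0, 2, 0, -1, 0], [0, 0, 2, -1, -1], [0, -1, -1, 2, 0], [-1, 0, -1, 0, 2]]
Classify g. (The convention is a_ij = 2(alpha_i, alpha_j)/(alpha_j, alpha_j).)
C_5

The matrix has rank 5 with 2's on the diagonal. Reading the off-diagonal entries as Dynkin edges (a single edge where a_ij = a_ji = -1; a double or triple edge where a_ij * a_ji = 2 or 3), the diagram is a chain of 5 nodes with a double edge at one end; the terminal node there is the unique long simple root (C_5). One simple-root ordering that puts it in standard form is (alpha_2, alpha_4, alpha_3, alpha_5, alpha_1). So the algebra is type C_5, i.e. sp(10).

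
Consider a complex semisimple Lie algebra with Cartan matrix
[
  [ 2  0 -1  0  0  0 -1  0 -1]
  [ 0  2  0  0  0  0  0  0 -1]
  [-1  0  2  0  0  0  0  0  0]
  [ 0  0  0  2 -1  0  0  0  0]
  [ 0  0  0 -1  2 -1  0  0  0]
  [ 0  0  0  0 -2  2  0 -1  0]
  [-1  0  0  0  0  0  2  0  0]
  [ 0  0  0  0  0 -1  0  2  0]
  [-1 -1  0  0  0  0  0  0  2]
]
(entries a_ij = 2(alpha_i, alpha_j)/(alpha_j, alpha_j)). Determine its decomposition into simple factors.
D_5 + F_4

The diagram associated to this matrix has two connected components: the simple roots {alpha_1, alpha_2, alpha_3, alpha_7, alpha_9} form a chain of 3 nodes with a fork of two nodes at one end (D_5), and {alpha_4, alpha_5, alpha_6, alpha_8} form a chain of 4 nodes with a double edge between the middle two (F_4). A semisimple Lie algebra decomposes uniquely as the direct sum of simple ideals, one per connected component of its Dynkin diagram, so g ≅ D_5 ⊕ F_4 (dimension 45 + 52 = 97).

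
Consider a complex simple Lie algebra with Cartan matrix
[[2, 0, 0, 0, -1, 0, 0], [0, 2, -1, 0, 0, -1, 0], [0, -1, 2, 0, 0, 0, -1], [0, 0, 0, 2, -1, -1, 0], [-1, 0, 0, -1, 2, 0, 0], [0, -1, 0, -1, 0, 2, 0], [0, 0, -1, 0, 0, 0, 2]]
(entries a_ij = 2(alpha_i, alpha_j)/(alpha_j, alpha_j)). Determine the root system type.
The matrix has rank 7 with 2's on the diagonal. Reading the off-diagonal entries as Dynkin edges (a single edge where a_ij = a_ji = -1; a double or triple edge where a_ij * a_ji = 2 or 3), the diagram is a chain of 7 nodes with single edges (A_7). One simple-root ordering that puts it in standard form is (alpha_1, alpha_5, alpha_4, alpha_6, alpha_2, alpha_3, alpha_7). So the algebra is type A_7, i.e. sl(8).

type A_7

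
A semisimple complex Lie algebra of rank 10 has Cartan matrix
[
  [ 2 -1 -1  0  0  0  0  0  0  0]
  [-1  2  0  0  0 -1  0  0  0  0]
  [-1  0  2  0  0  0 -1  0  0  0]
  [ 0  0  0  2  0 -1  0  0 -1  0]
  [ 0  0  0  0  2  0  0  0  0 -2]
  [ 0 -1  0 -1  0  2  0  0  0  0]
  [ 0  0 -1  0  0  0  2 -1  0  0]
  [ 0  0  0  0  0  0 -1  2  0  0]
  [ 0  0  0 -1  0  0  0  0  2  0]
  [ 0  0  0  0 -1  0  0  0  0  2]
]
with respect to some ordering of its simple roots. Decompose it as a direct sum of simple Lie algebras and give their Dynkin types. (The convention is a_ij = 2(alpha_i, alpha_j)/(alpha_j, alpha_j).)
A_8 (sl(9)) ⊕ B_2 (so(5))

The diagram associated to this matrix has two connected components: the simple roots {alpha_1, alpha_2, alpha_3, alpha_4, alpha_6, alpha_7, alpha_8, alpha_9} form a chain of 8 nodes with single edges (A_8), and {alpha_5, alpha_10} form a chain of 2 nodes with a double edge at one end; the terminal node there is the unique short simple root (B_2). A semisimple Lie algebra decomposes uniquely as the direct sum of simple ideals, one per connected component of its Dynkin diagram, so g ≅ A_8 ⊕ B_2 (dimension 80 + 10 = 90).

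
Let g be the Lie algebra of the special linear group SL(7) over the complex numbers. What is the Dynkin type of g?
type A_6

This is sl(7), which has dimension 7^2 - 1 = 48 and rank 7 - 1 = 6 (a Cartan subalgebra is the diagonal traceless matrices). In the classification of classical Lie algebras, the special linear algebra sl(n+1) has type A_n; here n = 6, so the Dynkin diagram is a chain of 6 nodes with single edges (A_6). Hence the type is A_6.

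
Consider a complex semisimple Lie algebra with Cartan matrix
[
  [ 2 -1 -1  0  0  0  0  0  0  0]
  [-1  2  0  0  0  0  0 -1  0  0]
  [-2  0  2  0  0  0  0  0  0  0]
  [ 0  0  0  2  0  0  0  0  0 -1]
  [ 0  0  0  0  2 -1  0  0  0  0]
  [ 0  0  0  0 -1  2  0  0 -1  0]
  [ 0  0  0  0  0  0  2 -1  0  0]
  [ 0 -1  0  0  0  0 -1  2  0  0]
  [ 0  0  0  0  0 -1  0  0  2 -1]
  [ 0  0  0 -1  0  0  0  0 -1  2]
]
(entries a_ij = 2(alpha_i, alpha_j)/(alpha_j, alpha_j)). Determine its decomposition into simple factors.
A_5 + C_5

The diagram associated to this matrix has two connected components: the simple roots {alpha_4, alpha_5, alpha_6, alpha_9, alpha_10} form a chain of 5 nodes with single edges (A_5), and {alpha_1, alpha_2, alpha_3, alpha_7, alpha_8} form a chain of 5 nodes with a double edge at one end; the terminal node there is the unique long simple root (C_5). A semisimple Lie algebra decomposes uniquely as the direct sum of simple ideals, one per connected component of its Dynkin diagram, so g ≅ A_5 ⊕ C_5 (dimension 35 + 55 = 90).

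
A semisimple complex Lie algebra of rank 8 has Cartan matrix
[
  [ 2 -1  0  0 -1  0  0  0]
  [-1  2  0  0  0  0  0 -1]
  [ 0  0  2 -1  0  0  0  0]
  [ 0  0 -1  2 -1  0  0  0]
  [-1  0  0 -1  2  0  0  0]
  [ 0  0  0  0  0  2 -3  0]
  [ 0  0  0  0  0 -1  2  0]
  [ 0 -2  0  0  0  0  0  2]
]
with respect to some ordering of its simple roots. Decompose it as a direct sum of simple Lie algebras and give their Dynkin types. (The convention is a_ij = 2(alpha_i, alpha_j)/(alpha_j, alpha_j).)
C6 ⊕ G2

The diagram associated to this matrix has two connected components: the simple roots {alpha_1, alpha_2, alpha_3, alpha_4, alpha_5, alpha_8} form a chain of 6 nodes with a double edge at one end; the terminal node there is the unique long simple root (C_6), and {alpha_6, alpha_7} form two nodes joined by a triple edge (G_2). A semisimple Lie algebra decomposes uniquely as the direct sum of simple ideals, one per connected component of its Dynkin diagram, so g ≅ C_6 ⊕ G_2 (dimension 78 + 14 = 92).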